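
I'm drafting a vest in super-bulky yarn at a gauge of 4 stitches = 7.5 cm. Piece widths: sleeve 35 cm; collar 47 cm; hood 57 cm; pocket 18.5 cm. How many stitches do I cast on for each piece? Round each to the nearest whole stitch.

Rate = 4/7.5 = 0.533 sts per cm.
sleeve: 35 × 0.533 = 18.67 → 19.
collar: 47 × 0.533 = 25.07 → 25.
hood: 57 × 0.533 = 30.40 → 30.
pocket: 18.5 × 0.533 = 9.87 → 10.

sleeve 19; collar 25; hood 30; pocket 10.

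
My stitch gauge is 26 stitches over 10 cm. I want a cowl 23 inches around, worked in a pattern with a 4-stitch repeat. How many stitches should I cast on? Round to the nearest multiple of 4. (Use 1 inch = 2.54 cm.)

23 in = 23 × 2.54 = 58.42 cm.
26 / 10 = 2.6 sts/cm.
58.42 × 2.6 = 151.89 sts.
→ 152.

CO 152 sts.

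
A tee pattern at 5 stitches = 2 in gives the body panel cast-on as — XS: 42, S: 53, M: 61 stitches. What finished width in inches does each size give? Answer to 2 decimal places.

5/2 = 2.5 sts per in.
XS: 42 / 2.5 = 16.800 → 16.80 in.
S: 53 / 2.5 = 21.200 → 21.20 in.
M: 61 / 2.5 = 24.400 → 24.40 in.

XS 16.80 inches; S 21.20 inches; M 24.40 inches.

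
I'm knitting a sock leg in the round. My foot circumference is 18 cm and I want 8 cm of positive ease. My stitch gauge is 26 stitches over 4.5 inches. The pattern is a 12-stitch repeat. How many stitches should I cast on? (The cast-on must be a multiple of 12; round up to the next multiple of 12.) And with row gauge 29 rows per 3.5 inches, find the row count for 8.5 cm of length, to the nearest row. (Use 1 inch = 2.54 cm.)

Finished = 18 + 8 = 26 cm.
26 cm × 1/2.54 = 10.24 inches.
26/4.5 = 5.778 sts per in; 10.24 × 5.778 = 59.14 sts.
Next multiple of 12 → 60.
8.5 cm = 3.35 inches; × 8.286 = 27.73 → 28 rows.

Cast on 60 stitches; work 28 rows.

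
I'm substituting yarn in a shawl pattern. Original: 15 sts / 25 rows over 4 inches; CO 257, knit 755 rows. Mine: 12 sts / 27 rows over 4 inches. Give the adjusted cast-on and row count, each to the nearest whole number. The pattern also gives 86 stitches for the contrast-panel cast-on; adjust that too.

Stitches: 257 × 12/15 = 205.60 → 206.
Rows: 755 × 27/25 = 815.40 → 815.
contrast-panel cast-on: 86 × 12/15 = 68.80 → 69.

Cast on 206 stitches; work 815 rows; contrast-panel cast-on 69 stitches.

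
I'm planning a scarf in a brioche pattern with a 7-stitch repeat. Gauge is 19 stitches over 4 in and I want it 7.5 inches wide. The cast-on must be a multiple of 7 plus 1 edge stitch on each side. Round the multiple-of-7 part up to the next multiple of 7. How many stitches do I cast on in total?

19 / 4 = 4.75 sts per inch.
7.5 × 4.75 = 35.62 sts.
Less 2 edge sts → 33.62 for the repeat.
Next multiple of 7: 35.
Add back 2 edge sts → 37.

CO 37 sts.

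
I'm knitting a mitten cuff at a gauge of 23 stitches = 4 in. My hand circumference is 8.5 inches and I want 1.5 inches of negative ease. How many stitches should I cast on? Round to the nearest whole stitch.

Finished = 8.5 − 1.5 = 7 in.
23 / 4 = 5.75 sts per inch.
7.00 × 5.75 = 40.25 sts.
→ 40 sts.

Cast on 40 stitches.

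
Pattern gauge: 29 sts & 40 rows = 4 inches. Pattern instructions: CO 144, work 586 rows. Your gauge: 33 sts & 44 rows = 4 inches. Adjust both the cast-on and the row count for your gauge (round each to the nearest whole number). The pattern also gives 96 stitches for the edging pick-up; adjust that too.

Stitches: 144 × 33/29 = 163.86 → 164.
Rows: 586 × 44/40 = 644.60 → 645.
edging pick-up: 96 × 33/29 = 109.24 → 109.

Cast on 164 stitches; work 645 rows; edging pick-up 109 stitches.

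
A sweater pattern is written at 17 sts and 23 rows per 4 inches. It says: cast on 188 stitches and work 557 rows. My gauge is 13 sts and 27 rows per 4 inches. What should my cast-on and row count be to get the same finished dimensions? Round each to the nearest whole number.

Stitches: 188 × 13/17 = 143.76 → 144.
Rows: 557 × 27/23 = 653.87 → 654.

Cast on 144 stitches; work 654 rows.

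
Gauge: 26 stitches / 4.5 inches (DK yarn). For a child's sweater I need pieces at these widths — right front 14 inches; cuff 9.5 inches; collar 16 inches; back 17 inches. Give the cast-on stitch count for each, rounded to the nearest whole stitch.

Rate = 26/4.5 = 5.778 sts per in.
right front: 14 × 5.778 = 80.89 → 81.
cuff: 9.5 × 5.778 = 54.89 → 55.
collar: 16 × 5.778 = 92.44 → 92.
back: 17 × 5.778 = 98.22 → 98.

right front 81; cuff 55; collar 92; back 98.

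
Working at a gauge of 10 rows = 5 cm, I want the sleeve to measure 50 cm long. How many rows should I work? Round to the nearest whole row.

10 rows / 5 cm = 2 rows per cm.
50 × 2 = 100.00 rows.

Knit 100 rows.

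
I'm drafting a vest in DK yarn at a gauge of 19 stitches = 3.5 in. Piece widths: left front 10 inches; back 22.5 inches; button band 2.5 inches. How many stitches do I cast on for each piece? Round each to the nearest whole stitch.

Rate = 19/3.5 = 5.429 sts per in.
left front: 10 × 5.429 = 54.29 → 54.
back: 22.5 × 5.429 = 122.14 → 122.
button band: 2.5 × 5.429 = 13.57 → 14.

left front 54; back 122; button band 14.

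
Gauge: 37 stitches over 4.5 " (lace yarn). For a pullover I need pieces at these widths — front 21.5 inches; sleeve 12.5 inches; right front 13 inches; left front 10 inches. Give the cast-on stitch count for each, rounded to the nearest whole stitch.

front 177; sleeve 103; right front 107; left front 82.

Rate = 37/4.5 = 8.222 sts per in.
front: 21.5 × 8.222 = 176.78 → 177.
sleeve: 12.5 × 8.222 = 102.78 → 103.
right front: 13 × 8.222 = 106.89 → 107.
left front: 10 × 8.222 = 82.22 → 82.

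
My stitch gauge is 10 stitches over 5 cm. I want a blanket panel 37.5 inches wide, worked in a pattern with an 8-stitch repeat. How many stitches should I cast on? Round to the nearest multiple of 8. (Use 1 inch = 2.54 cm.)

37.5 in = 37.5 × 2.54 = 95.25 cm.
10 / 5 = 2 sts/cm.
95.25 × 2 = 190.50 sts.
→ 192.

CO 192 sts.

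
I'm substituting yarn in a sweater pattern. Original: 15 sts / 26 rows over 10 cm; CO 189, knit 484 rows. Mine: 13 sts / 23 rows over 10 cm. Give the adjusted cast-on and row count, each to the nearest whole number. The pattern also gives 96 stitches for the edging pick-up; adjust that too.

Stitches: 189 × 13/15 = 163.80 → 164.
Rows: 484 × 23/26 = 428.15 → 428.
edging pick-up: 96 × 13/15 = 83.20 → 83.

Cast on 164 stitches; work 428 rows; edging pick-up 83 stitches.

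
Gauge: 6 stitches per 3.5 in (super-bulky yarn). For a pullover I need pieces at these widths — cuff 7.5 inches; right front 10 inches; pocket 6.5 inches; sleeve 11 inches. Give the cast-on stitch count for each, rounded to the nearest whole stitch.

Rate = 6/3.5 = 1.714 sts per in.
cuff: 7.5 × 1.714 = 12.86 → 13.
right front: 10 × 1.714 = 17.14 → 17.
pocket: 6.5 × 1.714 = 11.14 → 11.
sleeve: 11 × 1.714 = 18.86 → 19.

cuff 13; right front 17; pocket 11; sleeve 19.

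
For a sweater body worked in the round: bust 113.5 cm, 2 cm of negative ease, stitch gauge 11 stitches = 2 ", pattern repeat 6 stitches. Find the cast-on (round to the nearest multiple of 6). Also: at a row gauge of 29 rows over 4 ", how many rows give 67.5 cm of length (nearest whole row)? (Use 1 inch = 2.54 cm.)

Finished = 113.5 − 2 = 111.5 cm.
111.5 cm × 1/2.54 = 43.90 inches.
11/2 = 5.5 sts per in; 43.90 × 5.5 = 241.44 sts.
Nearest multiple of 6 → 240.
67.5 cm = 26.57 inches; × 7.25 = 192.67 → 193 rows.

Cast on 240 stitches; work 193 rows.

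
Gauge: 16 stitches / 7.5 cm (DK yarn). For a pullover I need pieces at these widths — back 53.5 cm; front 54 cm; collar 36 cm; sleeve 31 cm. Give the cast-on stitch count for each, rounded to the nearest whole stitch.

Rate = 16/7.5 = 2.133 sts per cm.
back: 53.5 × 2.133 = 114.13 → 114.
front: 54 × 2.133 = 115.20 → 115.
collar: 36 × 2.133 = 76.80 → 77.
sleeve: 31 × 2.133 = 66.13 → 66.

back 114; front 115; collar 77; sleeve 66.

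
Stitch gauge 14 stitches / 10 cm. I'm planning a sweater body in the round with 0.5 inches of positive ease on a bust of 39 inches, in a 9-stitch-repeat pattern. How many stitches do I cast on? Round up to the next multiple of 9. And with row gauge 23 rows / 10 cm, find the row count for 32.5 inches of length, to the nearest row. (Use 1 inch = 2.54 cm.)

Cast on 144 stitches; work 190 rows.

Finished = 39 + 0.5 = 39.5 inches.
39.5 inches × 2.54 = 100.33 cm.
14/10 = 1.4 sts per cm; 100.33 × 1.4 = 140.46 sts.
Next multiple of 9 → 144.
32.5 inches = 82.55 cm; × 2.3 = 189.87 → 190 rows.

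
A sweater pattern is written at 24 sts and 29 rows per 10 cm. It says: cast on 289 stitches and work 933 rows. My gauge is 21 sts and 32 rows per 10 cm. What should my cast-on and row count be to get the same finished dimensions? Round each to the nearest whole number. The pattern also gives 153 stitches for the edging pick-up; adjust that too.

Stitches: 289 × 21/24 = 252.88 → 253.
Rows: 933 × 32/29 = 1029.52 → 1030.
edging pick-up: 153 × 21/24 = 133.88 → 134.

Cast on 253 stitches; work 1030 rows; edging pick-up 134 stitches.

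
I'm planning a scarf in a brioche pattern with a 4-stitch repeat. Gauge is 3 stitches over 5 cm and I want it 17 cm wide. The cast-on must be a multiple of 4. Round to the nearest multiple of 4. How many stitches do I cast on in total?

CO 12 sts.

3 / 5 = 0.6 sts per cm.
17 × 0.6 = 10.20 sts.
Nearest multiple of 4: 12.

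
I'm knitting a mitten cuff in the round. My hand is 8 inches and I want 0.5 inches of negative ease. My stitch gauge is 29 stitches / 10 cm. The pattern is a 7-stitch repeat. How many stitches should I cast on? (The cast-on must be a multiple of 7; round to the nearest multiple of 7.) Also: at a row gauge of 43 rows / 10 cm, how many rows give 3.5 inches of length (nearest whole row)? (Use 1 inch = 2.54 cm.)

Cast on 56 stitches; work 38 rows.

Finished = 8 − 0.5 = 7.5 inches.
7.5 inches × 2.54 = 19.05 cm.
29/10 = 2.9 sts per cm; 19.05 × 2.9 = 55.24 sts.
Nearest multiple of 7 → 56.
3.5 inches = 8.89 cm; × 4.3 = 38.23 → 38 rows.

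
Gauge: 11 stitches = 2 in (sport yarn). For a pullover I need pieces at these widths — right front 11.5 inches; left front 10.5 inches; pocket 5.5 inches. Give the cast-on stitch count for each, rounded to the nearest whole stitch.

right front 63; left front 58; pocket 30.

Rate = 11/2 = 5.5 sts per in.
right front: 11.5 × 5.5 = 63.25 → 63.
left front: 10.5 × 5.5 = 57.75 → 58.
pocket: 5.5 × 5.5 = 30.25 → 30.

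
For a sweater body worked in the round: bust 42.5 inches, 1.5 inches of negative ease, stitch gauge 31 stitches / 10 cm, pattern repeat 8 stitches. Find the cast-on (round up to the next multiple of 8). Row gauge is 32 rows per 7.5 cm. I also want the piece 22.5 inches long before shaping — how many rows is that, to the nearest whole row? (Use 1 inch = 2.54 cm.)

Cast on 328 stitches; work 244 rows.

Finished = 42.5 − 1.5 = 41 inches.
41 inches × 2.54 = 104.14 cm.
31/10 = 3.1 sts per cm; 104.14 × 3.1 = 322.83 sts.
Next multiple of 8 → 328.
22.5 inches = 57.15 cm; × 4.267 = 243.84 → 244 rows.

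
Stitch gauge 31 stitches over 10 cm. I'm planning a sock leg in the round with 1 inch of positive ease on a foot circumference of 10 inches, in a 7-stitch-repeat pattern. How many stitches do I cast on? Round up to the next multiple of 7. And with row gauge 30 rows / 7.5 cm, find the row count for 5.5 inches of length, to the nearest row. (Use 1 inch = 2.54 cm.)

Cast on 91 stitches; work 56 rows.

Finished = 10 + 1 = 11 inches.
11 inches × 2.54 = 27.94 cm.
31/10 = 3.1 sts per cm; 27.94 × 3.1 = 86.61 sts.
Next multiple of 7 → 91.
5.5 inches = 13.97 cm; × 4 = 55.88 → 56 rows.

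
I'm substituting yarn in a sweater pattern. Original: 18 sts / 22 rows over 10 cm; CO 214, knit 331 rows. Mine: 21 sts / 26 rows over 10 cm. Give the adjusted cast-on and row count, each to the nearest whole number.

Stitches: 214 × 21/18 = 249.67 → 250.
Rows: 331 × 26/22 = 391.18 → 391.

Cast on 250 stitches; work 391 rows.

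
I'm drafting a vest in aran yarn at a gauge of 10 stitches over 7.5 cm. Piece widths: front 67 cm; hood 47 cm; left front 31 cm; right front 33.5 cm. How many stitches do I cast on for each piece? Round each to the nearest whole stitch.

Rate = 10/7.5 = 1.333 sts per cm.
front: 67 × 1.333 = 89.33 → 89.
hood: 47 × 1.333 = 62.67 → 63.
left front: 31 × 1.333 = 41.33 → 41.
right front: 33.5 × 1.333 = 44.67 → 45.

front 89; hood 63; left front 41; right front 45.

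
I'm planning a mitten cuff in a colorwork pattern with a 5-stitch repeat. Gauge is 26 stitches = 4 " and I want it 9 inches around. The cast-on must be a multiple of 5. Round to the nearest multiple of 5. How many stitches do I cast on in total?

26 / 4 = 6.5 sts per inch.
9 × 6.5 = 58.50 sts.
Nearest multiple of 5: 60.

Cast on 60 stitches.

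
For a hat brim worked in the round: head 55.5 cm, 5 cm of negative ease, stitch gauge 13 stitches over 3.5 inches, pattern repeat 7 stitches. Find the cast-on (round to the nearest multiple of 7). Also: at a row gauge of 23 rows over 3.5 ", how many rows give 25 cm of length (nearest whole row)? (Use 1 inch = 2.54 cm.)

Cast on 77 stitches; work 65 rows.

Finished = 55.5 − 5 = 50.5 cm.
50.5 cm × 1/2.54 = 19.88 inches.
13/3.5 = 3.714 sts per in; 19.88 × 3.714 = 73.85 sts.
Nearest multiple of 7 → 77.
25 cm = 9.84 inches; × 6.571 = 64.68 → 65 rows.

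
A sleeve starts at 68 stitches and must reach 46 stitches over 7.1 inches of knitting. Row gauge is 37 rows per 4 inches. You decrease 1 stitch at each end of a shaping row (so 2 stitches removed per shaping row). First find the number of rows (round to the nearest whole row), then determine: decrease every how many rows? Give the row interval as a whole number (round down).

Rows = 7.1 × 9.25 = 65.7 → 66 rows.
Stitches to remove: 22 → 11 shaping rows (at 2 st each).
66 / 11 = 6.00 → every 6 rows.

Decrease every 6th row.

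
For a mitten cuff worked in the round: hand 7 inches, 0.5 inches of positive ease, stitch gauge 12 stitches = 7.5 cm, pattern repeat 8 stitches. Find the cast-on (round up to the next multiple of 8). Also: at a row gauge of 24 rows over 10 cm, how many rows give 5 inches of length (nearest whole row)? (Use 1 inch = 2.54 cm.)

Cast on 32 stitches; work 30 rows.

Finished = 7 + 0.5 = 7.5 inches.
7.5 inches × 2.54 = 19.05 cm.
12/7.5 = 1.6 sts per cm; 19.05 × 1.6 = 30.48 sts.
Next multiple of 8 → 32.
5 inches = 12.70 cm; × 2.4 = 30.48 → 30 rows.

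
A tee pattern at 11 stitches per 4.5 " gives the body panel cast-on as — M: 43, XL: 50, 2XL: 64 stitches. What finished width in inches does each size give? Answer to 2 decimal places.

M 17.59 inches; XL 20.45 inches; 2XL 26.18 inches.

11/4.5 = 2.444 sts per in.
M: 43 / 2.444 = 17.591 → 17.59 in.
XL: 50 / 2.444 = 20.455 → 20.45 in.
2XL: 64 / 2.444 = 26.182 → 26.18 in.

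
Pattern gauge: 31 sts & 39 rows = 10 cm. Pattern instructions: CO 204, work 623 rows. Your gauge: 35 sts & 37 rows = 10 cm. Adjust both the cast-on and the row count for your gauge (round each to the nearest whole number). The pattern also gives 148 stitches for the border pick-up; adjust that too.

Stitches: 204 × 35/31 = 230.32 → 230.
Rows: 623 × 37/39 = 591.05 → 591.
border pick-up: 148 × 35/31 = 167.10 → 167.

Cast on 230 stitches; work 591 rows; border pick-up 167 stitches.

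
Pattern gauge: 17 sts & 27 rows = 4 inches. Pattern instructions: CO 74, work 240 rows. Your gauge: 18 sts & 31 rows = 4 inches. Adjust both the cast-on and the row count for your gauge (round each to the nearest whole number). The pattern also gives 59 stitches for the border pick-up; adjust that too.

Stitches: 74 × 18/17 = 78.35 → 78.
Rows: 240 × 31/27 = 275.56 → 276.
border pick-up: 59 × 18/17 = 62.47 → 62.

Cast on 78 stitches; work 276 rows; border pick-up 62 stitches.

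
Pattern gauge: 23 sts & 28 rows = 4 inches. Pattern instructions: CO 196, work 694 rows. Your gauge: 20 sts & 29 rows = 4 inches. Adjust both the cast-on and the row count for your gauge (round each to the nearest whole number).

Cast on 170 stitches; work 719 rows.

Stitches: 196 × 20/23 = 170.43 → 170.
Rows: 694 × 29/28 = 718.79 → 719.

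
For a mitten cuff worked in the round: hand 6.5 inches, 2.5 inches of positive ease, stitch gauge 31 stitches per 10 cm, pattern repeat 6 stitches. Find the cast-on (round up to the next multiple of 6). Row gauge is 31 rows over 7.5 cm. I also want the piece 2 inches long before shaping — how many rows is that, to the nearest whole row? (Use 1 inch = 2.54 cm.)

Finished = 6.5 + 2.5 = 9 inches.
9 inches × 2.54 = 22.86 cm.
31/10 = 3.1 sts per cm; 22.86 × 3.1 = 70.87 sts.
Next multiple of 6 → 72.
2 inches = 5.08 cm; × 4.133 = 21.00 → 21 rows.

Cast on 72 stitches; work 21 rows.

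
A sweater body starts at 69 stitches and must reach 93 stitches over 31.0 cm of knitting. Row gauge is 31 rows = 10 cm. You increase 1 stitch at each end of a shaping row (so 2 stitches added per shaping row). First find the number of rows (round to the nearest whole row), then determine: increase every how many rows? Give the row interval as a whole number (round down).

Rows = 31.0 × 3.1 = 96.1 → 96 rows.
Stitches to add: 24 → 12 shaping rows (at 2 st each).
96 / 12 = 8.00 → every 8 rows.

Increase every 8th row.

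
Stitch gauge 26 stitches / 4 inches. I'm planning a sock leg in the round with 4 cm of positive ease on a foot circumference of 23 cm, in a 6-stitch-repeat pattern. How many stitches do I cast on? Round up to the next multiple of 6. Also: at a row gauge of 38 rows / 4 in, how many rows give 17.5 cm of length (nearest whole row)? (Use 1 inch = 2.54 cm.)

Cast on 72 stitches; work 65 rows.

Finished = 23 + 4 = 27 cm.
27 cm × 1/2.54 = 10.63 inches.
26/4 = 6.5 sts per in; 10.63 × 6.5 = 69.09 sts.
Next multiple of 6 → 72.
17.5 cm = 6.89 inches; × 9.5 = 65.45 → 65 rows.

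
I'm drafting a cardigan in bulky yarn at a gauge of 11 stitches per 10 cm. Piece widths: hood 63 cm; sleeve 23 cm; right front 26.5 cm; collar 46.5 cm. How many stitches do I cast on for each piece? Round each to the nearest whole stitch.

Rate = 11/10 = 1.1 sts per cm.
hood: 63 × 1.1 = 69.30 → 69.
sleeve: 23 × 1.1 = 25.30 → 25.
right front: 26.5 × 1.1 = 29.15 → 29.
collar: 46.5 × 1.1 = 51.15 → 51.

hood 69; sleeve 25; right front 29; collar 51.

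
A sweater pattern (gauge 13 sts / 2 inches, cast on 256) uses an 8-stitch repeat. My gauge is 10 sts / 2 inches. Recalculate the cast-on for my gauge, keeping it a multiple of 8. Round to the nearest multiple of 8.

256 × 10 / 13 = 196.92.
Nearest multiple of 8: 200.

CO 200 sts.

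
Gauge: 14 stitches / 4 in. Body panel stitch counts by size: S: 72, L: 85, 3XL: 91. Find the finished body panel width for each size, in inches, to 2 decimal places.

14/4 = 3.5 sts per in.
S: 72 / 3.5 = 20.571 → 20.57 in.
L: 85 / 3.5 = 24.286 → 24.29 in.
3XL: 91 / 3.5 = 26.000 → 26.00 in.

S 20.57 inches; L 24.29 inches; 3XL 26.00 inches.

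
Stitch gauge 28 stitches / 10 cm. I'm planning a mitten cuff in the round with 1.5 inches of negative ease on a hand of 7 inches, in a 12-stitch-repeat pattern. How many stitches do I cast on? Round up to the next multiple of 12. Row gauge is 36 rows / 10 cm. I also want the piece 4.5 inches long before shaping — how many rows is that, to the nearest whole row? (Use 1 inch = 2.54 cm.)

Cast on 48 stitches; work 41 rows.

Finished = 7 − 1.5 = 5.5 inches.
5.5 inches × 2.54 = 13.97 cm.
28/10 = 2.8 sts per cm; 13.97 × 2.8 = 39.12 sts.
Next multiple of 12 → 48.
4.5 inches = 11.43 cm; × 3.6 = 41.15 → 41 rows.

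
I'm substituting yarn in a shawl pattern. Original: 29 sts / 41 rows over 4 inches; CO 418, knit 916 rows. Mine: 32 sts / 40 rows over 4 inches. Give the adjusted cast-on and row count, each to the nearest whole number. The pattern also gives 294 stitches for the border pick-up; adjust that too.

Stitches: 418 × 32/29 = 461.24 → 461.
Rows: 916 × 40/41 = 893.66 → 894.
border pick-up: 294 × 32/29 = 324.41 → 324.

Cast on 461 stitches; work 894 rows; border pick-up 324 stitches.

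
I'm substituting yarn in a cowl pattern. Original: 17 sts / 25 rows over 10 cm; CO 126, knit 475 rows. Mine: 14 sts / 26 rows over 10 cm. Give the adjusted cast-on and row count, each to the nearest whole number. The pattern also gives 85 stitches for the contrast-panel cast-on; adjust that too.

Cast on 104 stitches; work 494 rows; contrast-panel cast-on 70 stitches.

Stitches: 126 × 14/17 = 103.76 → 104.
Rows: 475 × 26/25 = 494.00 → 494.
contrast-panel cast-on: 85 × 14/17 = 70.00 → 70.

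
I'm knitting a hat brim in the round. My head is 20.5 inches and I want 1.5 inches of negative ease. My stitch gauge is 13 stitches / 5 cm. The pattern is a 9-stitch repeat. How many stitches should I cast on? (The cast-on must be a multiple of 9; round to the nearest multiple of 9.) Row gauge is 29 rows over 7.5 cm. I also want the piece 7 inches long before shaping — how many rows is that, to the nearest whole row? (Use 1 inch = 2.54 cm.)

Finished = 20.5 − 1.5 = 19 inches.
19 inches × 2.54 = 48.26 cm.
13/5 = 2.6 sts per cm; 48.26 × 2.6 = 125.48 sts.
Nearest multiple of 9 → 126.
7 inches = 17.78 cm; × 3.867 = 68.75 → 69 rows.

Cast on 126 stitches; work 69 rows.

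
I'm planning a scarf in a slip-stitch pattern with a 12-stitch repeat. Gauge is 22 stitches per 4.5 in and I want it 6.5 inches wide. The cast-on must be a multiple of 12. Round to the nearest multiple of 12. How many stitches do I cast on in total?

Cast on 36 stitches.

22 / 4.5 = 4.889 sts per inch.
6.5 × 4.889 = 31.78 sts.
Nearest multiple of 12: 36.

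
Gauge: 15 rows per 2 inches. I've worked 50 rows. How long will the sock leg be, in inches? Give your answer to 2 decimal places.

6.67 inches.

15 rows / 2 inch = 7.5 rows per inch.
50 / 7.5 = 6.667 inches.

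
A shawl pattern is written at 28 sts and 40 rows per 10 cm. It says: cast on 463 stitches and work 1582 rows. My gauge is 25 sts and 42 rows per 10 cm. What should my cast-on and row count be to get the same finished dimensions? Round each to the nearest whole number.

Stitches: 463 × 25/28 = 413.39 → 413.
Rows: 1582 × 42/40 = 1661.10 → 1661.

Cast on 413 stitches; work 1661 rows.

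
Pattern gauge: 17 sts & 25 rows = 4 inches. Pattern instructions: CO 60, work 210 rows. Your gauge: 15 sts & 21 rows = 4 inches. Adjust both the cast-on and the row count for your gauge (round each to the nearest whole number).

Cast on 53 stitches; work 176 rows.

Stitches: 60 × 15/17 = 52.94 → 53.
Rows: 210 × 21/25 = 176.40 → 176.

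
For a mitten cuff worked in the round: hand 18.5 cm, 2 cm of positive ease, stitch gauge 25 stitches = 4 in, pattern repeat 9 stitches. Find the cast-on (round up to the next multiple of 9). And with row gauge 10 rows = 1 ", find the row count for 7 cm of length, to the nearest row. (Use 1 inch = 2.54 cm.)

Cast on 54 stitches; work 28 rows.

Finished = 18.5 + 2 = 20.5 cm.
20.5 cm × 1/2.54 = 8.07 inches.
25/4 = 6.25 sts per in; 8.07 × 6.25 = 50.44 sts.
Next multiple of 9 → 54.
7 cm = 2.76 inches; × 10 = 27.56 → 28 rows.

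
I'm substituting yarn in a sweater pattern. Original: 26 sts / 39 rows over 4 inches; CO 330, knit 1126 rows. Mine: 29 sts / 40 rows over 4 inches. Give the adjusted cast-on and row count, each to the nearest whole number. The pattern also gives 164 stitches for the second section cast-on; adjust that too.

Cast on 368 stitches; work 1155 rows; second section cast-on 183 stitches.

Stitches: 330 × 29/26 = 368.08 → 368.
Rows: 1126 × 40/39 = 1154.87 → 1155.
second section cast-on: 164 × 29/26 = 182.92 → 183.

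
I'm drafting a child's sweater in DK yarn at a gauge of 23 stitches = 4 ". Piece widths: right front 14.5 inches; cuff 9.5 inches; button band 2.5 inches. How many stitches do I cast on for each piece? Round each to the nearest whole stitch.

right front 83; cuff 55; button band 14.

Rate = 23/4 = 5.75 sts per in.
right front: 14.5 × 5.75 = 83.38 → 83.
cuff: 9.5 × 5.75 = 54.62 → 55.
button band: 2.5 × 5.75 = 14.38 → 14.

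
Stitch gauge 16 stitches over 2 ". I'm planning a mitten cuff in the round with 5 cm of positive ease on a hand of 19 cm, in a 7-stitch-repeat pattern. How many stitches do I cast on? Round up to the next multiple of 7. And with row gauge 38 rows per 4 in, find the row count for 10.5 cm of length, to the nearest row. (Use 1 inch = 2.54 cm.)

Finished = 19 + 5 = 24 cm.
24 cm × 1/2.54 = 9.45 inches.
16/2 = 8 sts per in; 9.45 × 8 = 75.59 sts.
Next multiple of 7 → 77.
10.5 cm = 4.13 inches; × 9.5 = 39.27 → 39 rows.

Cast on 77 stitches; work 39 rows.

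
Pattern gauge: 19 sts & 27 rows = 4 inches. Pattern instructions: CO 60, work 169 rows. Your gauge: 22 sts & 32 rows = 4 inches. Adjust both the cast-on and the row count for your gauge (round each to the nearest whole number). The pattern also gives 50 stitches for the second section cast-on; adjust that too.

Cast on 69 stitches; work 200 rows; second section cast-on 58 stitches.

Stitches: 60 × 22/19 = 69.47 → 69.
Rows: 169 × 32/27 = 200.30 → 200.
second section cast-on: 50 × 22/19 = 57.89 → 58.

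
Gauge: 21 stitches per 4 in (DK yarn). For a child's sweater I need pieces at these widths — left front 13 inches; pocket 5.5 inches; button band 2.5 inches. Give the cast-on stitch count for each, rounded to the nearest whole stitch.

left front 68; pocket 29; button band 13.

Rate = 21/4 = 5.25 sts per in.
left front: 13 × 5.25 = 68.25 → 68.
pocket: 5.5 × 5.25 = 28.88 → 29.
button band: 2.5 × 5.25 = 13.12 → 13.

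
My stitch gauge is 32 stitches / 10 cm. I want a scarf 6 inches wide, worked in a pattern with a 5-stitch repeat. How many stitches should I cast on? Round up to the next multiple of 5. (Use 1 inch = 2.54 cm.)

Cast on 50 stitches.

6 in = 6 × 2.54 = 15.24 cm.
32 / 10 = 3.2 sts/cm.
15.24 × 3.2 = 48.77 sts.
→ 50.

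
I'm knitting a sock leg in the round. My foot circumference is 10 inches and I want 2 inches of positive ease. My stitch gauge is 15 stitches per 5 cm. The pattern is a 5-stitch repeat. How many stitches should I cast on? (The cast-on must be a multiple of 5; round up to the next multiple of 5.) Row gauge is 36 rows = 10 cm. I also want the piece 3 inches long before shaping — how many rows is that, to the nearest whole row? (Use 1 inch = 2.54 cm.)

Finished = 10 + 2 = 12 inches.
12 inches × 2.54 = 30.48 cm.
15/5 = 3 sts per cm; 30.48 × 3 = 91.44 sts.
Next multiple of 5 → 95.
3 inches = 7.62 cm; × 3.6 = 27.43 → 27 rows.

Cast on 95 stitches; work 27 rows.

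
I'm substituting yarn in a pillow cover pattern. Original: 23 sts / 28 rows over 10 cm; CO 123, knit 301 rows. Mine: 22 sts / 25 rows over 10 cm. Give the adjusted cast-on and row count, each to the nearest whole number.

Stitches: 123 × 22/23 = 117.65 → 118.
Rows: 301 × 25/28 = 268.75 → 269.

Cast on 118 stitches; work 269 rows.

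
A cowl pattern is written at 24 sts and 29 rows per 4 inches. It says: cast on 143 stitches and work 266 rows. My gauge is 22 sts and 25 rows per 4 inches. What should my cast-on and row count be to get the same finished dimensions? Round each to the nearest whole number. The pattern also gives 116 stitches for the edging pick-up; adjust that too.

Stitches: 143 × 22/24 = 131.08 → 131.
Rows: 266 × 25/29 = 229.31 → 229.
edging pick-up: 116 × 22/24 = 106.33 → 106.

Cast on 131 stitches; work 229 rows; edging pick-up 106 stitches.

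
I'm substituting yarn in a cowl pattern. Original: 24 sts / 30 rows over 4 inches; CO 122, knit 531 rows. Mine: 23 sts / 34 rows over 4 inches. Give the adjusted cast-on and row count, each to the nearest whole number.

Cast on 117 stitches; work 602 rows.

Stitches: 122 × 23/24 = 116.92 → 117.
Rows: 531 × 34/30 = 601.80 → 602.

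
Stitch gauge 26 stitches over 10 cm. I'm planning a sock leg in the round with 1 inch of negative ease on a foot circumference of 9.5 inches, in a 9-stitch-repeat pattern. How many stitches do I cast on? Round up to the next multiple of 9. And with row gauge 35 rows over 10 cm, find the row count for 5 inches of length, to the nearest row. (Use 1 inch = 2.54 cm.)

Finished = 9.5 − 1 = 8.5 inches.
8.5 inches × 2.54 = 21.59 cm.
26/10 = 2.6 sts per cm; 21.59 × 2.6 = 56.13 sts.
Next multiple of 9 → 63.
5 inches = 12.70 cm; × 3.5 = 44.45 → 44 rows.

Cast on 63 stitches; work 44 rows.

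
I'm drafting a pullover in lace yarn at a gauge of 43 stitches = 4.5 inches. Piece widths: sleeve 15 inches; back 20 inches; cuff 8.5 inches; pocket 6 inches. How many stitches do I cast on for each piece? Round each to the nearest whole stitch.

sleeve 143; back 191; cuff 81; pocket 57.

Rate = 43/4.5 = 9.556 sts per in.
sleeve: 15 × 9.556 = 143.33 → 143.
back: 20 × 9.556 = 191.11 → 191.
cuff: 8.5 × 9.556 = 81.22 → 81.
pocket: 6 × 9.556 = 57.33 → 57.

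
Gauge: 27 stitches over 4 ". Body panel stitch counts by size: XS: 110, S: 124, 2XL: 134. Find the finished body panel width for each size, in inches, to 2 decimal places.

XS 16.30 inches; S 18.37 inches; 2XL 19.85 inches.

27/4 = 6.75 sts per in.
XS: 110 / 6.75 = 16.296 → 16.30 in.
S: 124 / 6.75 = 18.370 → 18.37 in.
2XL: 134 / 6.75 = 19.852 → 19.85 in.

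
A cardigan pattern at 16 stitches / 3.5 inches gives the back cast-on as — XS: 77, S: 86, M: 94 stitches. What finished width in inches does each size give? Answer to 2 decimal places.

XS 16.84 inches; S 18.81 inches; M 20.56 inches.

16/3.5 = 4.571 sts per in.
XS: 77 / 4.571 = 16.844 → 16.84 in.
S: 86 / 4.571 = 18.812 → 18.81 in.
M: 94 / 4.571 = 20.562 → 20.56 in.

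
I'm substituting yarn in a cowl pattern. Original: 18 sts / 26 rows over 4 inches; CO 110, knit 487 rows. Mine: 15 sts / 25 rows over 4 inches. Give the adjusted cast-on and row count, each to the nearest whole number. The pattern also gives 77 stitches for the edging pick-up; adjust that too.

Cast on 92 stitches; work 468 rows; edging pick-up 64 stitches.

Stitches: 110 × 15/18 = 91.67 → 92.
Rows: 487 × 25/26 = 468.27 → 468.
edging pick-up: 77 × 15/18 = 64.17 → 64.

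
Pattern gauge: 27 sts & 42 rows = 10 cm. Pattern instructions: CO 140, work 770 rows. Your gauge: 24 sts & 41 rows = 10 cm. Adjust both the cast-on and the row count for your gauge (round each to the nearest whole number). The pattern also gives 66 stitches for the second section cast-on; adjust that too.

Stitches: 140 × 24/27 = 124.44 → 124.
Rows: 770 × 41/42 = 751.67 → 752.
second section cast-on: 66 × 24/27 = 58.67 → 59.

Cast on 124 stitches; work 752 rows; second section cast-on 59 stitches.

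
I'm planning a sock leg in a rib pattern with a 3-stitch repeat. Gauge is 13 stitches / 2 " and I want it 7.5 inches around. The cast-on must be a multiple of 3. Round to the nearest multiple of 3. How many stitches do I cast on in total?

13 / 2 = 6.5 sts per inch.
7.5 × 6.5 = 48.75 sts.
Nearest multiple of 3: 48.

48 stitches.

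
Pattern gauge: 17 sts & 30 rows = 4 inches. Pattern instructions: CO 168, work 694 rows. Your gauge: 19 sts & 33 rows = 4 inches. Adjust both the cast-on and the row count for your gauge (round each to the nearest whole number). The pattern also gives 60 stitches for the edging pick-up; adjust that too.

Stitches: 168 × 19/17 = 187.76 → 188.
Rows: 694 × 33/30 = 763.40 → 763.
edging pick-up: 60 × 19/17 = 67.06 → 67.

Cast on 188 stitches; work 763 rows; edging pick-up 67 stitches.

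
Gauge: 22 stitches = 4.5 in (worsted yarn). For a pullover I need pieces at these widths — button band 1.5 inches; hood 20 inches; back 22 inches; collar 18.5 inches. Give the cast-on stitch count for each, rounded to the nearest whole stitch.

button band 7; hood 98; back 108; collar 90.

Rate = 22/4.5 = 4.889 sts per in.
button band: 1.5 × 4.889 = 7.33 → 7.
hood: 20 × 4.889 = 97.78 → 98.
back: 22 × 4.889 = 107.56 → 108.
collar: 18.5 × 4.889 = 90.44 → 90.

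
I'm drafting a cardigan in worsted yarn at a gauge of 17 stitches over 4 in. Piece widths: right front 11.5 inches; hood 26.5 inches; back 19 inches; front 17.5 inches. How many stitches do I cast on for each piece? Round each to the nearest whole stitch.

Rate = 17/4 = 4.25 sts per in.
right front: 11.5 × 4.25 = 48.88 → 49.
hood: 26.5 × 4.25 = 112.62 → 113.
back: 19 × 4.25 = 80.75 → 81.
front: 17.5 × 4.25 = 74.38 → 74.

right front 49; hood 113; back 81; front 74.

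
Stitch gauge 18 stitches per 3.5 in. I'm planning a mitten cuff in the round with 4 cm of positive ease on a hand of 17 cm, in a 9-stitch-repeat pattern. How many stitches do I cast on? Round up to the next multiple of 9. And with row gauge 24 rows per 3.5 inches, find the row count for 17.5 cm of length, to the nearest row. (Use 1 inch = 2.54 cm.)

Finished = 17 + 4 = 21 cm.
21 cm × 1/2.54 = 8.27 inches.
18/3.5 = 5.143 sts per in; 8.27 × 5.143 = 42.52 sts.
Next multiple of 9 → 45.
17.5 cm = 6.89 inches; × 6.857 = 47.24 → 47 rows.

Cast on 45 stitches; work 47 rows.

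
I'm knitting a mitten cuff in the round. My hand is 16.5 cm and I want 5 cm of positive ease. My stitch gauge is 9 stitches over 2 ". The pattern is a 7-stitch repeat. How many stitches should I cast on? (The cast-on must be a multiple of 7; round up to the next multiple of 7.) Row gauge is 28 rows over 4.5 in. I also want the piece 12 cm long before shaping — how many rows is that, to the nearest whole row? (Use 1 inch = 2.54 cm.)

Finished = 16.5 + 5 = 21.5 cm.
21.5 cm × 1/2.54 = 8.46 inches.
9/2 = 4.5 sts per in; 8.46 × 4.5 = 38.09 sts.
Next multiple of 7 → 42.
12 cm = 4.72 inches; × 6.222 = 29.40 → 29 rows.

Cast on 42 stitches; work 29 rows.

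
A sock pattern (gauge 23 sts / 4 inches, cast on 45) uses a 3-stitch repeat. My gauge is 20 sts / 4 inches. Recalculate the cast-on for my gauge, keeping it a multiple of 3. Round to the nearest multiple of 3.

CO 39 sts.

45 × 20 / 23 = 39.13.
Nearest multiple of 3: 39.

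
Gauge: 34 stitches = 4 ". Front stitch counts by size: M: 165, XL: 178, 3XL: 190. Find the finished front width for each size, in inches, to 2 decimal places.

M 19.41 inches; XL 20.94 inches; 3XL 22.35 inches.

34/4 = 8.5 sts per in.
M: 165 / 8.5 = 19.412 → 19.41 in.
XL: 178 / 8.5 = 20.941 → 20.94 in.
3XL: 190 / 8.5 = 22.353 → 22.35 in.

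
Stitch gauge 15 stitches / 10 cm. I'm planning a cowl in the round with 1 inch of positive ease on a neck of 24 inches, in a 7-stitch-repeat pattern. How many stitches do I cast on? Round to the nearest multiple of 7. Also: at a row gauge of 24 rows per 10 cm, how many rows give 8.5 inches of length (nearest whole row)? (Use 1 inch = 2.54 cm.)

Finished = 24 + 1 = 25 inches.
25 inches × 2.54 = 63.50 cm.
15/10 = 1.5 sts per cm; 63.50 × 1.5 = 95.25 sts.
Nearest multiple of 7 → 98.
8.5 inches = 21.59 cm; × 2.4 = 51.82 → 52 rows.

Cast on 98 stitches; work 52 rows.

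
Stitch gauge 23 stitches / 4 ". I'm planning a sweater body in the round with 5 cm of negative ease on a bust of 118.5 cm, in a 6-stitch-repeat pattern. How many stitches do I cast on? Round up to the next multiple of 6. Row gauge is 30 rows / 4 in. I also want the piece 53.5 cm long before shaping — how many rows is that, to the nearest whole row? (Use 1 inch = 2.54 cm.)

Cast on 258 stitches; work 158 rows.

Finished = 118.5 − 5 = 113.5 cm.
113.5 cm × 1/2.54 = 44.69 inches.
23/4 = 5.75 sts per in; 44.69 × 5.75 = 256.94 sts.
Next multiple of 6 → 258.
53.5 cm = 21.06 inches; × 7.5 = 157.97 → 158 rows.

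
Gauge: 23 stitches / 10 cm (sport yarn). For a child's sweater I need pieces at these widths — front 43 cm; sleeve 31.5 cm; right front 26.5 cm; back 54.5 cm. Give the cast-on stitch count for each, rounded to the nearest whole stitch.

front 99; sleeve 72; right front 61; back 125.

Rate = 23/10 = 2.3 sts per cm.
front: 43 × 2.3 = 98.90 → 99.
sleeve: 31.5 × 2.3 = 72.45 → 72.
right front: 26.5 × 2.3 = 60.95 → 61.
back: 54.5 × 2.3 = 125.35 → 125.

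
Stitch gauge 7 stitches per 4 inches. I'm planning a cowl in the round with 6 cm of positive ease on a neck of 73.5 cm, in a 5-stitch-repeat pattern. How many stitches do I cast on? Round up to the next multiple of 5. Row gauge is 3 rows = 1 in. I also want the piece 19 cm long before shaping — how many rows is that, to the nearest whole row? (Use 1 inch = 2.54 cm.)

Cast on 55 stitches; work 22 rows.

Finished = 73.5 + 6 = 79.5 cm.
79.5 cm × 1/2.54 = 31.30 inches.
7/4 = 1.75 sts per in; 31.30 × 1.75 = 54.77 sts.
Next multiple of 5 → 55.
19 cm = 7.48 inches; × 3 = 22.44 → 22 rows.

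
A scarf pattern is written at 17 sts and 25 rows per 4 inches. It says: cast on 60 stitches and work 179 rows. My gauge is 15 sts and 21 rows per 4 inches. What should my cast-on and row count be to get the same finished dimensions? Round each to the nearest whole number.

Stitches: 60 × 15/17 = 52.94 → 53.
Rows: 179 × 21/25 = 150.36 → 150.

Cast on 53 stitches; work 150 rows.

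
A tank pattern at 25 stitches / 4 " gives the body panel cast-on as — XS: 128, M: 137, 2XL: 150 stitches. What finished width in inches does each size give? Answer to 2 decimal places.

XS 20.48 inches; M 21.92 inches; 2XL 24.00 inches.

25/4 = 6.25 sts per in.
XS: 128 / 6.25 = 20.480 → 20.48 in.
M: 137 / 6.25 = 21.920 → 21.92 in.
2XL: 150 / 6.25 = 24.000 → 24.00 in.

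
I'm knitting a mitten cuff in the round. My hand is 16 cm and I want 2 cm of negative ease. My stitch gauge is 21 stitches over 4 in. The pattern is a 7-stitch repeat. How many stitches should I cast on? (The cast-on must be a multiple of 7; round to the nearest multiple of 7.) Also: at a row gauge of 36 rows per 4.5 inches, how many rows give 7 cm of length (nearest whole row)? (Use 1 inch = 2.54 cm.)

Finished = 16 − 2 = 14 cm.
14 cm × 1/2.54 = 5.51 inches.
21/4 = 5.25 sts per in; 5.51 × 5.25 = 28.94 sts.
Nearest multiple of 7 → 28.
7 cm = 2.76 inches; × 8 = 22.05 → 22 rows.

Cast on 28 stitches; work 22 rows.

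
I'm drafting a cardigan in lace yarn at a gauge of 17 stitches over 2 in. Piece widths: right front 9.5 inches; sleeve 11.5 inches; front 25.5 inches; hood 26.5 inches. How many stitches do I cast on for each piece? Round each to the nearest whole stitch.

right front 81; sleeve 98; front 217; hood 225.

Rate = 17/2 = 8.5 sts per in.
right front: 9.5 × 8.5 = 80.75 → 81.
sleeve: 11.5 × 8.5 = 97.75 → 98.
front: 25.5 × 8.5 = 216.75 → 217.
hood: 26.5 × 8.5 = 225.25 → 225.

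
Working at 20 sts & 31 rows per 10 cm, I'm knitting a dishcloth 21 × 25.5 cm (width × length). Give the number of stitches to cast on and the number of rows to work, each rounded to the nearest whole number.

Cast on 42 stitches and work 79 rows.

Stitch gauge = 20/10 = 2 sts/cm; 21 × 2 = 42.00 → 42 sts.
Row gauge = 31/10 = 3.1 rows/cm; 25.5 × 3.1 = 79.05 → 79 rows.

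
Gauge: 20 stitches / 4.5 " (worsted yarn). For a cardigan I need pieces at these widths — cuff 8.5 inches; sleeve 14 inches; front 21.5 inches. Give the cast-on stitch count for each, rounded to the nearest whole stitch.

Rate = 20/4.5 = 4.444 sts per in.
cuff: 8.5 × 4.444 = 37.78 → 38.
sleeve: 14 × 4.444 = 62.22 → 62.
front: 21.5 × 4.444 = 95.56 → 96.

cuff 38; sleeve 62; front 96.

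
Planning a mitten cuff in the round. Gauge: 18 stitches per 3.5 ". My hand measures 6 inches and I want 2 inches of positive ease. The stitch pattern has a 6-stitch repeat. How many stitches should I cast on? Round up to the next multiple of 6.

Finished = 6 + 2 = 8 inches.
18 / 3.5 = 5.143 sts/in.
8 × 5.143 = 41.14 sts.
Next multiple of 6: 42.

CO 42 sts.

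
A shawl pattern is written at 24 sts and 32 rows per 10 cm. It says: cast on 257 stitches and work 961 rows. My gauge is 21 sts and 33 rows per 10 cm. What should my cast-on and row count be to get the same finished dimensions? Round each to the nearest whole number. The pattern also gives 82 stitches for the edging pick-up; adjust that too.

Stitches: 257 × 21/24 = 224.88 → 225.
Rows: 961 × 33/32 = 991.03 → 991.
edging pick-up: 82 × 21/24 = 71.75 → 72.

Cast on 225 stitches; work 991 rows; edging pick-up 72 stitches.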